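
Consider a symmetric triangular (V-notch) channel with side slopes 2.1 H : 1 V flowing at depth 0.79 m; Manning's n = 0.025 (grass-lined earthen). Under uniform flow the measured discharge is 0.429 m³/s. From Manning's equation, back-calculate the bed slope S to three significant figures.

A = z·y² = 2.1×0.79² = 1.311 m²
P = 2y√(1+z²) = 2×0.79×√(1+2.1²) = 3.675 m
R = A/P = 1.311/3.675 = 0.3566 m
S = (Q·n / (1·A·R^(2/3)))² = (0.429×0.025 / (1×1.311×0.5029))² = 0.0002648

0.000265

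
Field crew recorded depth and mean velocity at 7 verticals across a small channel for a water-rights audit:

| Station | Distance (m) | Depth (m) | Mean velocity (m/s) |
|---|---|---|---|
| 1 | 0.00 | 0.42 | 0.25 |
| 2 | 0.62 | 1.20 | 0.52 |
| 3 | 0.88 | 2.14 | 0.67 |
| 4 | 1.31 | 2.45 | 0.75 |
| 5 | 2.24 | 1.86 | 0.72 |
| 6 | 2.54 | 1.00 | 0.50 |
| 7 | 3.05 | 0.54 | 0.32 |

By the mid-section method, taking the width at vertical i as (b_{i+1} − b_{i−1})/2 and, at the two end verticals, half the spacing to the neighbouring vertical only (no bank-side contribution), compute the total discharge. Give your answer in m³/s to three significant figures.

w_1 = (0.62 − 0.00)/2 = 0.31 m; q_1 = 0.25 × 0.42 × 0.31 = 0.03255 m³/s
w_2 = (0.88 − 0.00)/2 = 0.44 m; q_2 = 0.52 × 1.20 × 0.44 = 0.2746 m³/s
w_3 = (1.31 − 0.62)/2 = 0.345 m; q_3 = 0.67 × 2.14 × 0.345 = 0.4947 m³/s
w_4 = (2.24 − 0.88)/2 = 0.68 m; q_4 = 0.75 × 2.45 × 0.68 = 1.250 m³/s
w_5 = (2.54 − 1.31)/2 = 0.615 m; q_5 = 0.72 × 1.86 × 0.615 = 0.8236 m³/s
w_6 = (3.05 − 2.24)/2 = 0.405 m; q_6 = 0.50 × 1.00 × 0.405 = 0.2025 m³/s
w_7 = (3.05 − 2.54)/2 = 0.255 m; q_7 = 0.32 × 0.54 × 0.255 = 0.04406 m³/s
Q = Σ qᵢ = 3.121 m³/s

3.12 m³/s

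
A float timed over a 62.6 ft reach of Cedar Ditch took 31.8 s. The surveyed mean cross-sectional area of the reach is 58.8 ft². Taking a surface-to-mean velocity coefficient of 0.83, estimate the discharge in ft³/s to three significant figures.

v_surface = L / t̄ = 62.6 / 31.8 = 1.969 ft/s
v_mean = 0.83 × 1.969 = 1.634 ft/s
Q = A × v_mean = 58.8 × 1.634 = 96.07 ft³/s

96.1 ft³/s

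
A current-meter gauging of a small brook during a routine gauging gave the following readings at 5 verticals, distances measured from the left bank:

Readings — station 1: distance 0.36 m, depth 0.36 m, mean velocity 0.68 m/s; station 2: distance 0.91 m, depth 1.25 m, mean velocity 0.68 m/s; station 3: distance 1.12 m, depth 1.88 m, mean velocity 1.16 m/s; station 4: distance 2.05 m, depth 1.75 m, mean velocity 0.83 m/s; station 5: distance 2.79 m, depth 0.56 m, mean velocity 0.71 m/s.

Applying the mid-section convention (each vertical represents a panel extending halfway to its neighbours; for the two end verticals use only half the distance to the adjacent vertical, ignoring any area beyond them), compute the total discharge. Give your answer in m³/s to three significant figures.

w_1 = (0.91 − 0.36)/2 = 0.275 m; q_1 = 0.68 × 0.36 × 0.275 = 0.06732 m³/s
w_2 = (1.12 − 0.36)/2 = 0.38 m; q_2 = 0.68 × 1.25 × 0.38 = 0.3230 m³/s
w_3 = (2.05 − 0.91)/2 = 0.57 m; q_3 = 1.16 × 1.88 × 0.57 = 1.243 m³/s
w_4 = (2.79 − 1.12)/2 = 0.835 m; q_4 = 0.83 × 1.75 × 0.835 = 1.213 m³/s
w_5 = (2.79 − 2.05)/2 = 0.37 m; q_5 = 0.71 × 0.56 × 0.37 = 0.1471 m³/s
Q = Σ qᵢ = 2.993 m³/s

2.99 m³/s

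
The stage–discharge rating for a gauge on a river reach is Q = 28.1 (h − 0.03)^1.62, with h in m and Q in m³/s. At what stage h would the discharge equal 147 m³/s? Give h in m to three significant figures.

h − h₀ = (Q/C)^(1/b) = (147/28.1)^(1/1.62) = 2.777 m
h = 0.03 + 2.777 = 2.807 m

2.81 m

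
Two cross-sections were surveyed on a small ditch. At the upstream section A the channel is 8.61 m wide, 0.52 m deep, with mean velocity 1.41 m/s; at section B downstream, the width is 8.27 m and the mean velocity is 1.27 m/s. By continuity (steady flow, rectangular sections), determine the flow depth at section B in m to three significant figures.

0.601 m

Q = A₁V₁ = (8.61×0.52) × 1.41 = 6.313 m³/s
d₂ = Q/(b₂ V₂) = 6.313/(8.27×1.27) = 0.6011 m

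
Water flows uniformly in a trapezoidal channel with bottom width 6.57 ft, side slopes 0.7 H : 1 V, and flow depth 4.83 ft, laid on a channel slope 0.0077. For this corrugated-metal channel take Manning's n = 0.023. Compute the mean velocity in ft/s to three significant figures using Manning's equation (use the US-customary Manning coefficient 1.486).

10.8 ft/s

A = (b + z·y)·y = (6.57 + 0.7×4.83)×4.83 = 48.06 ft²
P = b + 2y√(1+z²) = 6.57 + 2×4.83×√(1+0.7²) = 18.36 ft
R = A/P = 48.06/18.36 = 2.618 ft
Q = (1.486/n)·A·R^(2/3)·S^(1/2) = (1.486/0.023) × 48.06 × 2.618^(2/3) × 0.0077^(1/2) = 517.6 ft³/s
V = Q/A = 517.6/48.06 = 10.77 ft/s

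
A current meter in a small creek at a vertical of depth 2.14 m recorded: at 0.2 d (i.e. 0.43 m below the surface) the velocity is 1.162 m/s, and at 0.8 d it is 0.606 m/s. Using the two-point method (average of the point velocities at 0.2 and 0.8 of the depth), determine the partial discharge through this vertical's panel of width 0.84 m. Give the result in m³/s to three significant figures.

1.59 m³/s

v̄ = (1.162 + 0.606) / 2 = 0.8840 m/s
q = v̄ × d × w = 0.8840 × 2.14 × 0.84 = 1.589 m³/s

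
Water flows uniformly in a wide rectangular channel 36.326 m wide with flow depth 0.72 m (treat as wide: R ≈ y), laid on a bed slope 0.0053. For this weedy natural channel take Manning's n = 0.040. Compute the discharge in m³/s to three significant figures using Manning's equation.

A = b·y = 36.326 × 0.72 = 26.15 m²
Wide channel: R ≈ y = 0.72 m
Q = (1/n)·A·R^(2/3)·S^(1/2) = (1/0.040) × 26.15 × 0.7200^(2/3) × 0.0053^(1/2) = 38.24 m³/s

38.2 m³/s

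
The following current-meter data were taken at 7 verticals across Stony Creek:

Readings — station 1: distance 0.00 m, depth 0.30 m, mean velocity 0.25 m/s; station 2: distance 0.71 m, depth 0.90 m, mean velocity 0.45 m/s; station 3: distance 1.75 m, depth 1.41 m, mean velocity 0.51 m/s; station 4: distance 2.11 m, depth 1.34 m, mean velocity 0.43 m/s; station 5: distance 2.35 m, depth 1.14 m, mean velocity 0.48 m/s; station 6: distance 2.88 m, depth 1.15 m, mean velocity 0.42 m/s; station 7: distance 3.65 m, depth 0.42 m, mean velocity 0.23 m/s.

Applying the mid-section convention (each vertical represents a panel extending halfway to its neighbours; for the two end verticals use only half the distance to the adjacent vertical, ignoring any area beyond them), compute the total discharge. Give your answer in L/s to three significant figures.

w_1 = (0.71 − 0.00)/2 = 0.355 m; q_1 = 0.25 × 0.30 × 0.355 = 0.02663 m³/s
w_2 = (1.75 − 0.00)/2 = 0.875 m; q_2 = 0.45 × 0.90 × 0.875 = 0.3544 m³/s
w_3 = (2.11 − 0.71)/2 = 0.7 m; q_3 = 0.51 × 1.41 × 0.7 = 0.5034 m³/s
w_4 = (2.35 − 1.75)/2 = 0.3 m; q_4 = 0.43 × 1.34 × 0.3 = 0.1729 m³/s
w_5 = (2.88 − 2.11)/2 = 0.385 m; q_5 = 0.48 × 1.14 × 0.385 = 0.2107 m³/s
w_6 = (3.65 − 2.35)/2 = 0.65 m; q_6 = 0.42 × 1.15 × 0.65 = 0.3140 m³/s
w_7 = (3.65 − 2.88)/2 = 0.385 m; q_7 = 0.23 × 0.42 × 0.385 = 0.03719 m³/s
Q = Σ qᵢ = 1.619 m³/s
= 1.619 × 1000 = 1619 L/s

1620 L/s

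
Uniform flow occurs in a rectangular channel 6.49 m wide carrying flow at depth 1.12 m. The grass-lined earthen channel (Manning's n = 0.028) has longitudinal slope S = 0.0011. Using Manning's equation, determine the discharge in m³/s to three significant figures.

A = b·y = 6.49 × 1.12 = 7.269 m²
P = b + 2y = 6.49 + 2×1.12 = 8.730 m
R = A/P = 7.269/8.730 = 0.8326 m
Q = (1/n)·A·R^(2/3)·S^(1/2) = (1/0.028) × 7.269 × 0.8326^(2/3) × 0.0011^(1/2) = 7.620 m³/s

7.62 m³/s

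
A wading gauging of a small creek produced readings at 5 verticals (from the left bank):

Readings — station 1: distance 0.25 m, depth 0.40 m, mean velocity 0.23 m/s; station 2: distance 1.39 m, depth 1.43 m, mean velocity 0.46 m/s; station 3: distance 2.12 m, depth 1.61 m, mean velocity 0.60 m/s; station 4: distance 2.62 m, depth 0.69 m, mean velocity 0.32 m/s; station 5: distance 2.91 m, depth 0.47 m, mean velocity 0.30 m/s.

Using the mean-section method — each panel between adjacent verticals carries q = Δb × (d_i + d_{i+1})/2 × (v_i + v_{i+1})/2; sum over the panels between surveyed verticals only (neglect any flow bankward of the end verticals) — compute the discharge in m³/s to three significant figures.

1.26 m³/s

Panel 1-2: Δb = 1.14 m, d̄ = (0.40+1.43)/2 = 0.915, v̄ = (0.23+0.46)/2 = 0.345 → q = 1.14×0.915×0.345 = 0.3599 m³/s
Panel 2-3: Δb = 0.73 m, d̄ = (1.43+1.61)/2 = 1.52, v̄ = (0.46+0.60)/2 = 0.53 → q = 0.73×1.52×0.53 = 0.5881 m³/s
Panel 3-4: Δb = 0.5 m, d̄ = (1.61+0.69)/2 = 1.15, v̄ = (0.60+0.32)/2 = 0.46 → q = 0.5×1.15×0.46 = 0.2645 m³/s
Panel 4-5: Δb = 0.29 m, d̄ = (0.69+0.47)/2 = 0.58, v̄ = (0.32+0.30)/2 = 0.31 → q = 0.29×0.58×0.31 = 0.05214 m³/s
Q = Σ q = 1.265 m³/s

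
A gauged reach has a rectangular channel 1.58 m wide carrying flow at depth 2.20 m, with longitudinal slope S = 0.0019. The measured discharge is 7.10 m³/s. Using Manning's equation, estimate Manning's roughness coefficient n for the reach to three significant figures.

0.0149

A = b·y = 1.58 × 2.20 = 3.476 m²
P = b + 2y = 1.58 + 2×2.20 = 5.980 m
R = A/P = 3.476/5.980 = 0.5813 m
n = (1/Q)·A·R^(2/3)·S^(1/2) = (1/7.10) × 3.476 × 0.6965 × 0.04359 = 0.01486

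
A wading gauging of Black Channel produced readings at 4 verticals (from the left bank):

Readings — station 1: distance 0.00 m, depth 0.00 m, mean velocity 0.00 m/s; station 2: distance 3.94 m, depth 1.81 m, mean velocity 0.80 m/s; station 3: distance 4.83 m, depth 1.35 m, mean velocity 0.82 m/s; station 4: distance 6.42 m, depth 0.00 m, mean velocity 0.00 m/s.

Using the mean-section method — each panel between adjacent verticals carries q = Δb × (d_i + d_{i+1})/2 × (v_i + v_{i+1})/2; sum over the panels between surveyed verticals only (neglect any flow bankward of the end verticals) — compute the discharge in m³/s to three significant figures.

Panel 1-2: Δb = 3.94 m, d̄ = (0.00+1.81)/2 = 0.905, v̄ = (0.00+0.80)/2 = 0.4 → q = 3.94×0.905×0.4 = 1.426 m³/s
Panel 2-3: Δb = 0.89 m, d̄ = (1.81+1.35)/2 = 1.58, v̄ = (0.80+0.82)/2 = 0.81 → q = 0.89×1.58×0.81 = 1.139 m³/s
Panel 3-4: Δb = 1.59 m, d̄ = (1.35+0.00)/2 = 0.675, v̄ = (0.82+0.00)/2 = 0.41 → q = 1.59×0.675×0.41 = 0.4400 m³/s
Q = Σ q = 3.005 m³/s

3.01 m³/s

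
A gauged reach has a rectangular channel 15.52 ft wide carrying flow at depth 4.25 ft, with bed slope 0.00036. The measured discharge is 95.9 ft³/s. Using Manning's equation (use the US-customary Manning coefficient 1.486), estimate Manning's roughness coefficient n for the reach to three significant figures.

A = b·y = 15.52 × 4.25 = 65.96 ft²
P = b + 2y = 15.52 + 2×4.25 = 24.02 ft
R = A/P = 65.96/24.02 = 2.746 ft
n = (1.486/Q)·A·R^(2/3)·S^(1/2) = (1.486/95.9) × 65.96 × 1.961 × 0.01897 = 0.03803

0.0380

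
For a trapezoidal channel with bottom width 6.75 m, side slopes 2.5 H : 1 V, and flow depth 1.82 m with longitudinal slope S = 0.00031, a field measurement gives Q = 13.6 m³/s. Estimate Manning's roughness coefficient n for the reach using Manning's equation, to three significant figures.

0.0308

A = (b + z·y)·y = (6.75 + 2.5×1.82)×1.82 = 20.57 m²
P = b + 2y√(1+z²) = 6.75 + 2×1.82×√(1+2.5²) = 16.55 m
R = A/P = 20.57/16.55 = 1.243 m
n = (1/Q)·A·R^(2/3)·S^(1/2) = (1/13.6) × 20.57 × 1.156 × 0.01761 = 0.03077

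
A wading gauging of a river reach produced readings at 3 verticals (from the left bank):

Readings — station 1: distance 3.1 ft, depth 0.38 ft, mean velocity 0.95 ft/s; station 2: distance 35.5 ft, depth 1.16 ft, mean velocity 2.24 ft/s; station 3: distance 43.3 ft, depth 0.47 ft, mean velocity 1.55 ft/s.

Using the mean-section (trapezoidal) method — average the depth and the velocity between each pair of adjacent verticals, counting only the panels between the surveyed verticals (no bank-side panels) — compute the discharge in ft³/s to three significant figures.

Panel 1-2: Δb = 32.4 ft, d̄ = (0.38+1.16)/2 = 0.77, v̄ = (0.95+2.24)/2 = 1.595 → q = 32.4×0.77×1.595 = 39.79 ft³/s
Panel 2-3: Δb = 7.8 ft, d̄ = (1.16+0.47)/2 = 0.815, v̄ = (2.24+1.55)/2 = 1.895 → q = 7.8×0.815×1.895 = 12.05 ft³/s
Q = Σ q = 51.84 ft³/s

51.8 ft³/s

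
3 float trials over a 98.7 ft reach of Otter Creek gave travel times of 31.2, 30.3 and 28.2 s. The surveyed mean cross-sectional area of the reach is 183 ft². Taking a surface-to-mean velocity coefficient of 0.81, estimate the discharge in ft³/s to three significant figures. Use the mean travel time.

t̄ = (31.2 + 30.3 + 28.2) / 3 = 29.9 s
v_surface = L / t̄ = 98.7 / 29.9 = 3.301 ft/s
v_mean = 0.81 × 3.301 = 2.674 ft/s
Q = A × v_mean = 183 × 2.674 = 489.3 ft³/s

489 ft³/s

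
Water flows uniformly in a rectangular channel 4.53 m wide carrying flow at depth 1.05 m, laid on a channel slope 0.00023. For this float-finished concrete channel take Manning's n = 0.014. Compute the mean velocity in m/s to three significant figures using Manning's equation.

0.868 m/s

A = b·y = 4.53 × 1.05 = 4.757 m²
P = b + 2y = 4.53 + 2×1.05 = 6.630 m
R = A/P = 4.757/6.630 = 0.7174 m
Q = (1/n)·A·R^(2/3)·S^(1/2) = (1/0.014) × 4.757 × 0.7174^(2/3) × 0.00023^(1/2) = 4.129 m³/s
V = Q/A = 4.129/4.757 = 0.8681 m/s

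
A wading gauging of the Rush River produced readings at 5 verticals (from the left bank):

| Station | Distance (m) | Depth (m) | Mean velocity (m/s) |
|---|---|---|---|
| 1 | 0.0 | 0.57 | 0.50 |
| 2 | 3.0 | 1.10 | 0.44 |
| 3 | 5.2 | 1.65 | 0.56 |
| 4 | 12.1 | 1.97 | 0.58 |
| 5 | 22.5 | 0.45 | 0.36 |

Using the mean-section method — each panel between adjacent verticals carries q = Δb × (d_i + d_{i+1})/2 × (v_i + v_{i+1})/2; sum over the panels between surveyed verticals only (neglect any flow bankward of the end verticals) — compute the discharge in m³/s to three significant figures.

Panel 1-2: Δb = 3 m, d̄ = (0.57+1.10)/2 = 0.835, v̄ = (0.50+0.44)/2 = 0.47 → q = 3×0.835×0.47 = 1.177 m³/s
Panel 2-3: Δb = 2.2 m, d̄ = (1.10+1.65)/2 = 1.375, v̄ = (0.44+0.56)/2 = 0.5 → q = 2.2×1.375×0.5 = 1.513 m³/s
Panel 3-4: Δb = 6.9 m, d̄ = (1.65+1.97)/2 = 1.81, v̄ = (0.56+0.58)/2 = 0.57 → q = 6.9×1.81×0.57 = 7.119 m³/s
Panel 4-5: Δb = 10.4 m, d̄ = (1.97+0.45)/2 = 1.21, v̄ = (0.58+0.36)/2 = 0.47 → q = 10.4×1.21×0.47 = 5.914 m³/s
Q = Σ q = 15.72 m³/s

15.7 m³/s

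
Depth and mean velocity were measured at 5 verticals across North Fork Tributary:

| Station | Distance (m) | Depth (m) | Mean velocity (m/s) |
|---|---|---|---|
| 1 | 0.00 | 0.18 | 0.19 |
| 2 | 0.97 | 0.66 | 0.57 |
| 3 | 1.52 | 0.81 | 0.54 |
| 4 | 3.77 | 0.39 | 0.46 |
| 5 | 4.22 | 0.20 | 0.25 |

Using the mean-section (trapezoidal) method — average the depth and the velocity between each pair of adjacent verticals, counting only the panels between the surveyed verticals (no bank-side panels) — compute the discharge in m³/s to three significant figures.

1.10 m³/s

Panel 1-2: Δb = 0.97 m, d̄ = (0.18+0.66)/2 = 0.42, v̄ = (0.19+0.57)/2 = 0.38 → q = 0.97×0.42×0.38 = 0.1548 m³/s
Panel 2-3: Δb = 0.55 m, d̄ = (0.66+0.81)/2 = 0.735, v̄ = (0.57+0.54)/2 = 0.555 → q = 0.55×0.735×0.555 = 0.2244 m³/s
Panel 3-4: Δb = 2.25 m, d̄ = (0.81+0.39)/2 = 0.6, v̄ = (0.54+0.46)/2 = 0.5 → q = 2.25×0.6×0.5 = 0.6750 m³/s
Panel 4-5: Δb = 0.45 m, d̄ = (0.39+0.20)/2 = 0.295, v̄ = (0.46+0.25)/2 = 0.355 → q = 0.45×0.295×0.355 = 0.04713 m³/s
Q = Σ q = 1.101 m³/s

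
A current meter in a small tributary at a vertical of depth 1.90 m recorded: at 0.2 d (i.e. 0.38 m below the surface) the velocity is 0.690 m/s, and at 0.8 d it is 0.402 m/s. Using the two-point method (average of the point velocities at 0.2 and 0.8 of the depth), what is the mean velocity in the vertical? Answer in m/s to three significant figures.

v̄ = (0.690 + 0.402) / 2 = 0.5460 m/s

0.546 m/s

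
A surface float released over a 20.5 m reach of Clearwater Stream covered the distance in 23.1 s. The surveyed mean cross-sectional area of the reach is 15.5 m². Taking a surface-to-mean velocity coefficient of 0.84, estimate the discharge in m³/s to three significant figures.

v_surface = L / t̄ = 20.5 / 23.1 = 0.8874 m/s
v_mean = 0.84 × 0.8874 = 0.7455 m/s
Q = A × v_mean = 15.5 × 0.7455 = 11.55 m³/s

11.6 m³/s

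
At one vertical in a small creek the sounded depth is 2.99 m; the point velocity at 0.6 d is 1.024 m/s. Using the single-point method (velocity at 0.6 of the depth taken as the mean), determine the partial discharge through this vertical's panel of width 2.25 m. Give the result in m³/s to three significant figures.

6.89 m³/s

v̄ = v₀.₆ = 1.024 m/s
q = v̄ × d × w = 1.024 × 2.99 × 2.25 = 6.889 m³/s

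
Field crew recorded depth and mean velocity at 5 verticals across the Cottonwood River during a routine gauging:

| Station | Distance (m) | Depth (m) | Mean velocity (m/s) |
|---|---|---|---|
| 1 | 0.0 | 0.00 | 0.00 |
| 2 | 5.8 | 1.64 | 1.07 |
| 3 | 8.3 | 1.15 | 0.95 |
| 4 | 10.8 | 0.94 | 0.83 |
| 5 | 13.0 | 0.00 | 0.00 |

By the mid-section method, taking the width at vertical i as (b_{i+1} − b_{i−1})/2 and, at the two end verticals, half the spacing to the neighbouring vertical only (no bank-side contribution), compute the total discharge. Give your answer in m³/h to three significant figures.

42600 m³/h

w_2 = (8.3 − 0.0)/2 = 4.15 m; q_2 = 1.07 × 1.64 × 4.15 = 7.282 m³/s
w_3 = (10.8 − 5.8)/2 = 2.5 m; q_3 = 0.95 × 1.15 × 2.5 = 2.731 m³/s
w_4 = (13.0 − 8.3)/2 = 2.35 m; q_4 = 0.83 × 0.94 × 2.35 = 1.833 m³/s
Stations 1, 5 contribute zero (depth or velocity is 0).
Q = Σ qᵢ = 11.85 m³/s
= 11.85 × 3600 = 42650 m³/h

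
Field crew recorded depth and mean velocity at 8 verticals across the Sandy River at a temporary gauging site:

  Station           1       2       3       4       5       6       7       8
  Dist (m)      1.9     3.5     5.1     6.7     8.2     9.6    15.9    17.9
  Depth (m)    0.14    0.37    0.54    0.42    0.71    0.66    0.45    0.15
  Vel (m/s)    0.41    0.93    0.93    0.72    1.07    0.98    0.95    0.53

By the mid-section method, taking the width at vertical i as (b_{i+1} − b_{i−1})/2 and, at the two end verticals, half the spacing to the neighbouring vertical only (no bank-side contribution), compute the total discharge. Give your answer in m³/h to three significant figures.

w_1 = (3.5 − 1.9)/2 = 0.8 m; q_1 = 0.41 × 0.14 × 0.8 = 0.04592 m³/s
w_2 = (5.1 − 1.9)/2 = 1.6 m; q_2 = 0.93 × 0.37 × 1.6 = 0.5506 m³/s
w_3 = (6.7 − 3.5)/2 = 1.6 m; q_3 = 0.93 × 0.54 × 1.6 = 0.8035 m³/s
w_4 = (8.2 − 5.1)/2 = 1.55 m; q_4 = 0.72 × 0.42 × 1.55 = 0.4687 m³/s
w_5 = (9.6 − 6.7)/2 = 1.45 m; q_5 = 1.07 × 0.71 × 1.45 = 1.102 m³/s
w_6 = (15.9 − 8.2)/2 = 3.85 m; q_6 = 0.98 × 0.66 × 3.85 = 2.490 m³/s
w_7 = (17.9 − 9.6)/2 = 4.15 m; q_7 = 0.95 × 0.45 × 4.15 = 1.774 m³/s
w_8 = (17.9 − 15.9)/2 = 1 m; q_8 = 0.53 × 0.15 × 1 = 0.07950 m³/s
Q = Σ qᵢ = 7.314 m³/s
= 7.314 × 3600 = 26330 m³/h

26300 m³/h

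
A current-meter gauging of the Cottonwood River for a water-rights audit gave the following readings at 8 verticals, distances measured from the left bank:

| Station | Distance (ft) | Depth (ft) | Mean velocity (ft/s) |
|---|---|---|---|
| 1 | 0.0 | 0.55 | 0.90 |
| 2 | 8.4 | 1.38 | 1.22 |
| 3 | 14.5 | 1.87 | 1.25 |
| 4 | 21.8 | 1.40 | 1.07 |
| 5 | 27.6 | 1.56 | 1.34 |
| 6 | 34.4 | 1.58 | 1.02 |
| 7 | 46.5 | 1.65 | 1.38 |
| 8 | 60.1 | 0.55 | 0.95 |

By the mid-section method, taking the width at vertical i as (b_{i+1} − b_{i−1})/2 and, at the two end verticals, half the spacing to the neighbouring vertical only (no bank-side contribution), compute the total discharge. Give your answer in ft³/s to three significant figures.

101 ft³/s

w_1 = (8.4 − 0.0)/2 = 4.2 ft; q_1 = 0.90 × 0.55 × 4.2 = 2.079 ft³/s
w_2 = (14.5 − 0.0)/2 = 7.25 ft; q_2 = 1.22 × 1.38 × 7.25 = 12.21 ft³/s
w_3 = (21.8 − 8.4)/2 = 6.7 ft; q_3 = 1.25 × 1.87 × 6.7 = 15.66 ft³/s
w_4 = (27.6 − 14.5)/2 = 6.55 ft; q_4 = 1.07 × 1.40 × 6.55 = 9.812 ft³/s
w_5 = (34.4 − 21.8)/2 = 6.3 ft; q_5 = 1.34 × 1.56 × 6.3 = 13.17 ft³/s
w_6 = (46.5 − 27.6)/2 = 9.45 ft; q_6 = 1.02 × 1.58 × 9.45 = 15.23 ft³/s
w_7 = (60.1 − 34.4)/2 = 12.85 ft; q_7 = 1.38 × 1.65 × 12.85 = 29.26 ft³/s
w_8 = (60.1 − 46.5)/2 = 6.8 ft; q_8 = 0.95 × 0.55 × 6.8 = 3.553 ft³/s
Q = Σ qᵢ = 101.0 ft³/s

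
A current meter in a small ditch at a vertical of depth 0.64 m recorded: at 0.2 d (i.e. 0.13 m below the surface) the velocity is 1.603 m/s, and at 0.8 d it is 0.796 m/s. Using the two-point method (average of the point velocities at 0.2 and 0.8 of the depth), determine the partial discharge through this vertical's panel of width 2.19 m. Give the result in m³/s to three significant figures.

1.68 m³/s

v̄ = (1.603 + 0.796) / 2 = 1.200 m/s
q = v̄ × d × w = 1.200 × 0.64 × 2.19 = 1.681 m³/s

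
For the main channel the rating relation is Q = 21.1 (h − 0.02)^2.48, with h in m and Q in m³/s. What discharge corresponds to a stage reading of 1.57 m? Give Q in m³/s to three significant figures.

Q = 21.1 × (1.57 − 0.02)^2.48 = 21.1 × 1.55^2.48 = 62.56 m³/s

62.6 m³/s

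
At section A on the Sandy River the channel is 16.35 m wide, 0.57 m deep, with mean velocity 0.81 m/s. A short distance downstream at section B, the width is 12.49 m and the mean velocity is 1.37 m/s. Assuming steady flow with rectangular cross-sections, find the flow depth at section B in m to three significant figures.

0.441 m

Q = A₁V₁ = (16.35×0.57) × 0.81 = 7.549 m³/s
d₂ = Q/(b₂ V₂) = 7.549/(12.49×1.37) = 0.4412 m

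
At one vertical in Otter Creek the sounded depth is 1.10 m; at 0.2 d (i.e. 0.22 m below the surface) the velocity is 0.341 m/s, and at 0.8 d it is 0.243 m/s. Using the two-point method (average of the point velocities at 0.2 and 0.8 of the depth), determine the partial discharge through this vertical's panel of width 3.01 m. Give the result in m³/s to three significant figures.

v̄ = (0.341 + 0.243) / 2 = 0.2920 m/s
q = v̄ × d × w = 0.2920 × 1.10 × 3.01 = 0.9668 m³/s

0.967 m³/s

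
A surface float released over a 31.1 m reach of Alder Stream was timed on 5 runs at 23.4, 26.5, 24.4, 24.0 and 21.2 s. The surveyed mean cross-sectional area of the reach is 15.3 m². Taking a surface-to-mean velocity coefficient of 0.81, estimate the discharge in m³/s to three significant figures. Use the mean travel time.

t̄ = (23.4 + 26.5 + 24.4 + 24.0 + 21.2) / 5 = 23.9 s
v_surface = L / t̄ = 31.1 / 23.9 = 1.301 m/s
v_mean = 0.81 × 1.301 = 1.054 m/s
Q = A × v_mean = 15.3 × 1.054 = 16.13 m³/s

16.1 m³/s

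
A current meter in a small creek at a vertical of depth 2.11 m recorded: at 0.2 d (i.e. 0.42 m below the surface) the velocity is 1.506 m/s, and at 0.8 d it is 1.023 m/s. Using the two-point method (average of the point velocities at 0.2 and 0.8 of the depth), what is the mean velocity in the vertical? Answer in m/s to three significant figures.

1.26 m/s

v̄ = (1.506 + 1.023) / 2 = 1.265 m/s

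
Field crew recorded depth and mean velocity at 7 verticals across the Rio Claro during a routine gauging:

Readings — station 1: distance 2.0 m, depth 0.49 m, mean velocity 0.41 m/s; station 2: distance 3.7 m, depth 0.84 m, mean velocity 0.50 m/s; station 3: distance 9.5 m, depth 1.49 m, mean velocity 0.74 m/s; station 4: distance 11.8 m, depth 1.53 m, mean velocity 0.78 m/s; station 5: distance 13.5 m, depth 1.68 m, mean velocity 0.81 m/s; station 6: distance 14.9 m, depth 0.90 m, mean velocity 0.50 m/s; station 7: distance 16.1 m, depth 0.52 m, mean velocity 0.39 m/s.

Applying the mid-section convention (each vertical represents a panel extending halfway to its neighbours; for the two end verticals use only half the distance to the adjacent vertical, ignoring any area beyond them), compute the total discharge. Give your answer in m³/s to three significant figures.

11.4 m³/s

w_1 = (3.7 − 2.0)/2 = 0.85 m; q_1 = 0.41 × 0.49 × 0.85 = 0.1708 m³/s
w_2 = (9.5 − 2.0)/2 = 3.75 m; q_2 = 0.50 × 0.84 × 3.75 = 1.575 m³/s
w_3 = (11.8 − 3.7)/2 = 4.05 m; q_3 = 0.74 × 1.49 × 4.05 = 4.466 m³/s
w_4 = (13.5 − 9.5)/2 = 2 m; q_4 = 0.78 × 1.53 × 2 = 2.387 m³/s
w_5 = (14.9 − 11.8)/2 = 1.55 m; q_5 = 0.81 × 1.68 × 1.55 = 2.109 m³/s
w_6 = (16.1 − 13.5)/2 = 1.3 m; q_6 = 0.50 × 0.90 × 1.3 = 0.5850 m³/s
w_7 = (16.1 − 14.9)/2 = 0.6 m; q_7 = 0.39 × 0.52 × 0.6 = 0.1217 m³/s
Q = Σ qᵢ = 11.41 m³/s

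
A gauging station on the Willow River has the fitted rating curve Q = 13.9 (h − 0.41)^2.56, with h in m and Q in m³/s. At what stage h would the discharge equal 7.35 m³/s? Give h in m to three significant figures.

1.19 m

h − h₀ = (Q/C)^(1/b) = (7.35/13.9)^(1/2.56) = 0.7797 m
h = 0.41 + 0.7797 = 1.190 m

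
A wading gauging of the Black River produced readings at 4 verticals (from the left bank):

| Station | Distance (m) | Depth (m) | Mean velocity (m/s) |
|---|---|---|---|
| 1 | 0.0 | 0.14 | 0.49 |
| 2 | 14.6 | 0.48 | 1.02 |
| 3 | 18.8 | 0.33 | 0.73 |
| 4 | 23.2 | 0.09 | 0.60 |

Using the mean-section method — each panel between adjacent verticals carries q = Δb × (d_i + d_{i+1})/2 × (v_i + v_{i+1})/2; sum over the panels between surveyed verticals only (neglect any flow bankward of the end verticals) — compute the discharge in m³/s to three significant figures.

5.52 m³/s

Panel 1-2: Δb = 14.6 m, d̄ = (0.14+0.48)/2 = 0.31, v̄ = (0.49+1.02)/2 = 0.755 → q = 14.6×0.31×0.755 = 3.417 m³/s
Panel 2-3: Δb = 4.2 m, d̄ = (0.48+0.33)/2 = 0.405, v̄ = (1.02+0.73)/2 = 0.875 → q = 4.2×0.405×0.875 = 1.488 m³/s
Panel 3-4: Δb = 4.4 m, d̄ = (0.33+0.09)/2 = 0.21, v̄ = (0.73+0.60)/2 = 0.665 → q = 4.4×0.21×0.665 = 0.6145 m³/s
Q = Σ q = 5.520 m³/s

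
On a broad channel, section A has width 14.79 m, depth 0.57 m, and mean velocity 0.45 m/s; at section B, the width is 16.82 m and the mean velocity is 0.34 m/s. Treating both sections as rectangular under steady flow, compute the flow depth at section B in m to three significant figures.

0.663 m

Q = A₁V₁ = (14.79×0.57) × 0.45 = 3.794 m³/s
d₂ = Q/(b₂ V₂) = 3.794/(16.82×0.34) = 0.6634 m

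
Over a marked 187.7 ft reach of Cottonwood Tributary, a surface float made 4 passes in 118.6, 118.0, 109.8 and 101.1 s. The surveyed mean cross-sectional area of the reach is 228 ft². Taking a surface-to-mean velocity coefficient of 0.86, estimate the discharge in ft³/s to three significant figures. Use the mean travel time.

329 ft³/s

t̄ = (118.6 + 118.0 + 109.8 + 101.1) / 4 = 111.875 s
v_surface = L / t̄ = 187.7 / 111.875 = 1.678 ft/s
v_mean = 0.86 × 1.678 = 1.443 ft/s
Q = A × v_mean = 228 × 1.443 = 329.0 ft³/s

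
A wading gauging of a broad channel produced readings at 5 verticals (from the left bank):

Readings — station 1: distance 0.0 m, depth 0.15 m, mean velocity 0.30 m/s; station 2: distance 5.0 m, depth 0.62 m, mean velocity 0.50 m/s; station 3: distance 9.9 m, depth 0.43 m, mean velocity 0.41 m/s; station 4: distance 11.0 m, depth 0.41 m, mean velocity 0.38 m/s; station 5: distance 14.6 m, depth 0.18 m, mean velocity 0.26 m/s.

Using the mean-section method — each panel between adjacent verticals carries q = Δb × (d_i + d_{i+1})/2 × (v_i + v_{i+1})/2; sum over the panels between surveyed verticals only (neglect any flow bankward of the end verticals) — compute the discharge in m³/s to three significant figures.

2.46 m³/s

Panel 1-2: Δb = 5 m, d̄ = (0.15+0.62)/2 = 0.385, v̄ = (0.30+0.50)/2 = 0.4 → q = 5×0.385×0.4 = 0.7700 m³/s
Panel 2-3: Δb = 4.9 m, d̄ = (0.62+0.43)/2 = 0.525, v̄ = (0.50+0.41)/2 = 0.455 → q = 4.9×0.525×0.455 = 1.170 m³/s
Panel 3-4: Δb = 1.1 m, d̄ = (0.43+0.41)/2 = 0.42, v̄ = (0.41+0.38)/2 = 0.395 → q = 1.1×0.42×0.395 = 0.1825 m³/s
Panel 4-5: Δb = 3.6 m, d̄ = (0.41+0.18)/2 = 0.295, v̄ = (0.38+0.26)/2 = 0.32 → q = 3.6×0.295×0.32 = 0.3398 m³/s
Q = Σ q = 2.463 m³/s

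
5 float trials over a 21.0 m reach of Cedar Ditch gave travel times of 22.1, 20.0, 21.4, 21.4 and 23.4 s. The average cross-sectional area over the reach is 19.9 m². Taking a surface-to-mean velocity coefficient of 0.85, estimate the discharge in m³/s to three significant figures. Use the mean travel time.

16.4 m³/s

t̄ = (22.1 + 20.0 + 21.4 + 21.4 + 23.4) / 5 = 21.66 s
v_surface = L / t̄ = 21.0 / 21.66 = 0.9695 m/s
v_mean = 0.85 × 0.9695 = 0.8241 m/s
Q = A × v_mean = 19.9 × 0.8241 = 16.40 m³/s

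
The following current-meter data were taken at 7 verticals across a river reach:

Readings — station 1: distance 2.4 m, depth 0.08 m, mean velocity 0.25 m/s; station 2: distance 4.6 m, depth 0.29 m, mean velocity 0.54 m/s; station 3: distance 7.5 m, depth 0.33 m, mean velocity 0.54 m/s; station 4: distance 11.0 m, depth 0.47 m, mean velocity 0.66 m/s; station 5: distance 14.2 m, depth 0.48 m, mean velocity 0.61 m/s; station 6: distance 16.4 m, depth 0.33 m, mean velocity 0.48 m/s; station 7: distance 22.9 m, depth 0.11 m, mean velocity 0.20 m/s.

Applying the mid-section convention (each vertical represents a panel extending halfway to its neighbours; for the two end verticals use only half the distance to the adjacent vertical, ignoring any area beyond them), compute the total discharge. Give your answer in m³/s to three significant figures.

w_1 = (4.6 − 2.4)/2 = 1.1 m; q_1 = 0.25 × 0.08 × 1.1 = 0.02200 m³/s
w_2 = (7.5 − 2.4)/2 = 2.55 m; q_2 = 0.54 × 0.29 × 2.55 = 0.3993 m³/s
w_3 = (11.0 − 4.6)/2 = 3.2 m; q_3 = 0.54 × 0.33 × 3.2 = 0.5702 m³/s
w_4 = (14.2 − 7.5)/2 = 3.35 m; q_4 = 0.66 × 0.47 × 3.35 = 1.039 m³/s
w_5 = (16.4 − 11.0)/2 = 2.7 m; q_5 = 0.61 × 0.48 × 2.7 = 0.7906 m³/s
w_6 = (22.9 − 14.2)/2 = 4.35 m; q_6 = 0.48 × 0.33 × 4.35 = 0.6890 m³/s
w_7 = (22.9 − 16.4)/2 = 3.25 m; q_7 = 0.20 × 0.11 × 3.25 = 0.07150 m³/s
Q = Σ qᵢ = 3.582 m³/s

3.58 m³/s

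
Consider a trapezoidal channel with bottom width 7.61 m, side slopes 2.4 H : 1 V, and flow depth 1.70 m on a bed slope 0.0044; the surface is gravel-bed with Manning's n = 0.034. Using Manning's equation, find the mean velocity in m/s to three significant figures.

2.21 m/s

A = (b + z·y)·y = (7.61 + 2.4×1.70)×1.70 = 19.87 m²
P = b + 2y√(1+z²) = 7.61 + 2×1.70×√(1+2.4²) = 16.45 m
R = A/P = 19.87/16.45 = 1.208 m
Q = (1/n)·A·R^(2/3)·S^(1/2) = (1/0.034) × 19.87 × 1.208^(2/3) × 0.0044^(1/2) = 43.98 m³/s
V = Q/A = 43.98/19.87 = 2.213 m/s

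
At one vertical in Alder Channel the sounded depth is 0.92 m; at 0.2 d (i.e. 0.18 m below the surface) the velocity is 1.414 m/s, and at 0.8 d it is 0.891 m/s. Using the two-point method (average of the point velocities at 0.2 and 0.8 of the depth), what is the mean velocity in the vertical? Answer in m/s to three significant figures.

v̄ = (1.414 + 0.891) / 2 = 1.153 m/s

1.15 m/s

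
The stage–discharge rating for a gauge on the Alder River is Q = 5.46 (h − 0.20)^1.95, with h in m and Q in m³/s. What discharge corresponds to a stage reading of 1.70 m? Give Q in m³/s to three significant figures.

12.0 m³/s

Q = 5.46 × (1.70 − 0.20)^1.95 = 5.46 × 1.5^1.95 = 12.04 m³/s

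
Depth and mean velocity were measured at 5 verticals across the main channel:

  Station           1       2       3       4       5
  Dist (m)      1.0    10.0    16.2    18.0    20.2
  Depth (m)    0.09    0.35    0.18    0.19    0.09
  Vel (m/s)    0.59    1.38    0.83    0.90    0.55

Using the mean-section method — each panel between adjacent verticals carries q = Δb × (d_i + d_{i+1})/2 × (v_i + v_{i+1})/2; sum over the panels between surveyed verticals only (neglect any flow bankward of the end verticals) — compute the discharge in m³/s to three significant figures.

4.28 m³/s

Panel 1-2: Δb = 9 m, d̄ = (0.09+0.35)/2 = 0.22, v̄ = (0.59+1.38)/2 = 0.985 → q = 9×0.22×0.985 = 1.950 m³/s
Panel 2-3: Δb = 6.2 m, d̄ = (0.35+0.18)/2 = 0.265, v̄ = (1.38+0.83)/2 = 1.105 → q = 6.2×0.265×1.105 = 1.816 m³/s
Panel 3-4: Δb = 1.8 m, d̄ = (0.18+0.19)/2 = 0.185, v̄ = (0.83+0.90)/2 = 0.865 → q = 1.8×0.185×0.865 = 0.2880 m³/s
Panel 4-5: Δb = 2.2 m, d̄ = (0.19+0.09)/2 = 0.14, v̄ = (0.90+0.55)/2 = 0.725 → q = 2.2×0.14×0.725 = 0.2233 m³/s
Q = Σ q = 4.277 m³/s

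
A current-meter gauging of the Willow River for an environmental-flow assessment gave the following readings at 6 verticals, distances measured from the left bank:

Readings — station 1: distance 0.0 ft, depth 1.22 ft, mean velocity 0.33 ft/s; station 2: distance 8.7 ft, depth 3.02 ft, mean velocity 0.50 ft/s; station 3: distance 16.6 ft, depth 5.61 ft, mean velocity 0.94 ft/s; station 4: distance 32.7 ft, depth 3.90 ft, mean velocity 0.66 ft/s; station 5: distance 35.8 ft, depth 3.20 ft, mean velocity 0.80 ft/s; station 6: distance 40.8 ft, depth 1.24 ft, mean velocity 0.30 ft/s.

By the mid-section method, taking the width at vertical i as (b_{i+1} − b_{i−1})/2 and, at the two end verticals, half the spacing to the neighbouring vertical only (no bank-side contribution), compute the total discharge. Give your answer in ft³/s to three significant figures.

114 ft³/s

w_1 = (8.7 − 0.0)/2 = 4.35 ft; q_1 = 0.33 × 1.22 × 4.35 = 1.751 ft³/s
w_2 = (16.6 − 0.0)/2 = 8.3 ft; q_2 = 0.50 × 3.02 × 8.3 = 12.53 ft³/s
w_3 = (32.7 − 8.7)/2 = 12 ft; q_3 = 0.94 × 5.61 × 12 = 63.28 ft³/s
w_4 = (35.8 − 16.6)/2 = 9.6 ft; q_4 = 0.66 × 3.90 × 9.6 = 24.71 ft³/s
w_5 = (40.8 − 32.7)/2 = 4.05 ft; q_5 = 0.80 × 3.20 × 4.05 = 10.37 ft³/s
w_6 = (40.8 − 35.8)/2 = 2.5 ft; q_6 = 0.30 × 1.24 × 2.5 = 0.9300 ft³/s
Q = Σ qᵢ = 113.6 ft³/s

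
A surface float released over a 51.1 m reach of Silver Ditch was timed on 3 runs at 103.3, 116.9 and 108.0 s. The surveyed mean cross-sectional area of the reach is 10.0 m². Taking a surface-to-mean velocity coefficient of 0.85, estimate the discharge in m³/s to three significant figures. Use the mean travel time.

t̄ = (103.3 + 116.9 + 108.0) / 3 = 109.4 s
v_surface = L / t̄ = 51.1 / 109.4 = 0.4671 m/s
v_mean = 0.85 × 0.4671 = 0.3970 m/s
Q = A × v_mean = 10.0 × 0.3970 = 3.970 m³/s

3.97 m³/s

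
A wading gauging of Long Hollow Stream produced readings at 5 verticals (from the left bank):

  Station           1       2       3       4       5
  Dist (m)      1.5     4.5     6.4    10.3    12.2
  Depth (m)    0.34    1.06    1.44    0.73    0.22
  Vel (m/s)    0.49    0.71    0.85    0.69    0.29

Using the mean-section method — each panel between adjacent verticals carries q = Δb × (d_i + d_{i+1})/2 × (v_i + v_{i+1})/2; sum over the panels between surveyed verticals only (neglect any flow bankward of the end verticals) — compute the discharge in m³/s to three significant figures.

6.81 m³/s

Panel 1-2: Δb = 3 m, d̄ = (0.34+1.06)/2 = 0.7, v̄ = (0.49+0.71)/2 = 0.6 → q = 3×0.7×0.6 = 1.260 m³/s
Panel 2-3: Δb = 1.9 m, d̄ = (1.06+1.44)/2 = 1.25, v̄ = (0.71+0.85)/2 = 0.78 → q = 1.9×1.25×0.78 = 1.853 m³/s
Panel 3-4: Δb = 3.9 m, d̄ = (1.44+0.73)/2 = 1.085, v̄ = (0.85+0.69)/2 = 0.77 → q = 3.9×1.085×0.77 = 3.258 m³/s
Panel 4-5: Δb = 1.9 m, d̄ = (0.73+0.22)/2 = 0.475, v̄ = (0.69+0.29)/2 = 0.49 → q = 1.9×0.475×0.49 = 0.4422 m³/s
Q = Σ q = 6.813 m³/s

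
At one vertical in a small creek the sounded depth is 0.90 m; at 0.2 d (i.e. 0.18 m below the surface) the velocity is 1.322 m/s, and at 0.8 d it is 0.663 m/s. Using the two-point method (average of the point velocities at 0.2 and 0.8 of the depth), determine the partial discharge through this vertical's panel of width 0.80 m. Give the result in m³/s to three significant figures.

v̄ = (1.322 + 0.663) / 2 = 0.9925 m/s
q = v̄ × d × w = 0.9925 × 0.90 × 0.80 = 0.7146 m³/s

0.715 m³/s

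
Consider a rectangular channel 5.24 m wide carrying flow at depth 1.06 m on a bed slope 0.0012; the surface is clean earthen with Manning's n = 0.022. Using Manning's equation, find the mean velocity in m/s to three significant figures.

A = b·y = 5.24 × 1.06 = 5.554 m²
P = b + 2y = 5.24 + 2×1.06 = 7.360 m
R = A/P = 5.554/7.360 = 0.7547 m
Q = (1/n)·A·R^(2/3)·S^(1/2) = (1/0.022) × 5.554 × 0.7547^(2/3) × 0.0012^(1/2) = 7.250 m³/s
V = Q/A = 7.250/5.554 = 1.305 m/s

1.31 m/s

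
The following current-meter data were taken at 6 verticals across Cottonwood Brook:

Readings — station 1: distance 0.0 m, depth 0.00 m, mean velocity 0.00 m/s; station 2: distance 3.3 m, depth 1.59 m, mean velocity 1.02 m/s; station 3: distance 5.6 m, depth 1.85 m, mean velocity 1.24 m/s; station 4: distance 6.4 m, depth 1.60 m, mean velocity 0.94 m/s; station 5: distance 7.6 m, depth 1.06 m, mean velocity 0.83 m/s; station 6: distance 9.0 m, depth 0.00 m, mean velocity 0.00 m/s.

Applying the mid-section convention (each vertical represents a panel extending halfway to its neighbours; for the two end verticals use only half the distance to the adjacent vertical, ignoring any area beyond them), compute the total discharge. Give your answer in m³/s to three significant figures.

w_2 = (5.6 − 0.0)/2 = 2.8 m; q_2 = 1.02 × 1.59 × 2.8 = 4.541 m³/s
w_3 = (6.4 − 3.3)/2 = 1.55 m; q_3 = 1.24 × 1.85 × 1.55 = 3.556 m³/s
w_4 = (7.6 − 5.6)/2 = 1 m; q_4 = 0.94 × 1.60 × 1 = 1.504 m³/s
w_5 = (9.0 − 6.4)/2 = 1.3 m; q_5 = 0.83 × 1.06 × 1.3 = 1.144 m³/s
Stations 1, 6 contribute zero (depth or velocity is 0).
Q = Σ qᵢ = 10.74 m³/s

10.7 m³/s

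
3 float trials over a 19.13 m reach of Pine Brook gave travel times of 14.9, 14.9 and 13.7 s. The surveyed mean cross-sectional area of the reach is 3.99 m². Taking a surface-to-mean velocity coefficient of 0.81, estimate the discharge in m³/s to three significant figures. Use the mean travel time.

4.26 m³/s

t̄ = (14.9 + 14.9 + 13.7) / 3 = 14.5 s
v_surface = L / t̄ = 19.13 / 14.5 = 1.319 m/s
v_mean = 0.81 × 1.319 = 1.069 m/s
Q = A × v_mean = 3.99 × 1.069 = 4.264 m³/s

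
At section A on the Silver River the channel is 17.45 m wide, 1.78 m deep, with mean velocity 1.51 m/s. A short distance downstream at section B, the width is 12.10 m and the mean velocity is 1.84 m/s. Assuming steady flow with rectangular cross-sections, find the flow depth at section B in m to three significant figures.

2.11 m

Q = A₁V₁ = (17.45×1.78) × 1.51 = 46.90 m³/s
d₂ = Q/(b₂ V₂) = 46.90/(12.10×1.84) = 2.107 m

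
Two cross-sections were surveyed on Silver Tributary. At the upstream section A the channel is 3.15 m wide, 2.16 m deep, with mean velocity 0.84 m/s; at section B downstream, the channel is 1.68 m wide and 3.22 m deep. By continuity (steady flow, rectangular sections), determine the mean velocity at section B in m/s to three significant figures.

1.06 m/s

Q = A₁V₁ = (3.15×2.16) × 0.84 = 5.715 m³/s
A₂ = 1.68 × 3.22 = 5.410 m²
V₂ = Q/A₂ = 5.715/5.410 = 1.057 m/s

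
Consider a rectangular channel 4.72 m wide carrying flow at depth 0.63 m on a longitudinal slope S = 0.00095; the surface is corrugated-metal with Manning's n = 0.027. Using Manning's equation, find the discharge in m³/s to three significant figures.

A = b·y = 4.72 × 0.63 = 2.974 m²
P = b + 2y = 4.72 + 2×0.63 = 5.980 m
R = A/P = 2.974/5.980 = 0.4973 m
Q = (1/n)·A·R^(2/3)·S^(1/2) = (1/0.027) × 2.974 × 0.4973^(2/3) × 0.00095^(1/2) = 2.131 m³/s

2.13 m³/s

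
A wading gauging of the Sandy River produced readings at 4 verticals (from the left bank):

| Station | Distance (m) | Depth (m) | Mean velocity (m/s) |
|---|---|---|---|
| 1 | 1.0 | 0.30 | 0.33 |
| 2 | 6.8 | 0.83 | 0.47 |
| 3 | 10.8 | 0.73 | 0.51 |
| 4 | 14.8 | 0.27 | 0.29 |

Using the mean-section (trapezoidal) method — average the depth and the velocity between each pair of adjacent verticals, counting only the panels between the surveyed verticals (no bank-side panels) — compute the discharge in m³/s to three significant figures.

3.64 m³/s

Panel 1-2: Δb = 5.8 m, d̄ = (0.30+0.83)/2 = 0.565, v̄ = (0.33+0.47)/2 = 0.4 → q = 5.8×0.565×0.4 = 1.311 m³/s
Panel 2-3: Δb = 4 m, d̄ = (0.83+0.73)/2 = 0.78, v̄ = (0.47+0.51)/2 = 0.49 → q = 4×0.78×0.49 = 1.529 m³/s
Panel 3-4: Δb = 4 m, d̄ = (0.73+0.27)/2 = 0.5, v̄ = (0.51+0.29)/2 = 0.4 → q = 4×0.5×0.4 = 0.8000 m³/s
Q = Σ q = 3.640 m³/s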